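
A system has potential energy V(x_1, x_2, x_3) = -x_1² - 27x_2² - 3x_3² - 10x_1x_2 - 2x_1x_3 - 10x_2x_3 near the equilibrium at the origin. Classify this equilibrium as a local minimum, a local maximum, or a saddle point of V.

The Hessian at the origin is H = [[-2, -10, -2], [-10, -54, -10], [-2, -10, -6]].
An LDLᵀ factorisation of H has diagonal entries -2, -4, -4.
That gives 3 negative pivots.
H is negative definite, so the origin is a strict local maximum.

local maximum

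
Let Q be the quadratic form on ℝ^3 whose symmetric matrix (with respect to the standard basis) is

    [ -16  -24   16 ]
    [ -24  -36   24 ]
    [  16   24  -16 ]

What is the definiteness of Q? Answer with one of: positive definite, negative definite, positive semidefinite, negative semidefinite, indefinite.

negative semidefinite

Applying the same elementary operations to the rows and columns of A produces a congruent diagonal matrix with entries -16, 0, 0.
Counting signs: 1 negative, 2 zero.
Hence Q is negative semidefinite.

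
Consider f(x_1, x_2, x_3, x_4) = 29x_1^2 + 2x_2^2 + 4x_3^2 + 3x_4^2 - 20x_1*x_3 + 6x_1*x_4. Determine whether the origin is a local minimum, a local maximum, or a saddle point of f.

local minimum

The Hessian at the origin is H = [[58, 0, -20, 6], [0, 4, 0, 0], [-20, 0, 8, 0], [6, 0, 0, 6]].
Applying the same elementary operations to the rows and columns of H produces a congruent diagonal matrix with entries 58, 4, 32/29, 3/2.
That gives 4 positive pivots.
H is positive definite, so the origin is a strict local minimum.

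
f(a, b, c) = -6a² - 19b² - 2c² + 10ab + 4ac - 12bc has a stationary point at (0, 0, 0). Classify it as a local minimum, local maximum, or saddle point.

The Hessian at the origin is H = [[-12, 10, 4], [10, -38, -12], [4, -12, -4]].
An LDLᵀ factorisation of H has diagonal entries -12, -89/3, -12/89.
Counting signs: 3 negative.
H is negative definite, so the origin is a strict local maximum.

local maximum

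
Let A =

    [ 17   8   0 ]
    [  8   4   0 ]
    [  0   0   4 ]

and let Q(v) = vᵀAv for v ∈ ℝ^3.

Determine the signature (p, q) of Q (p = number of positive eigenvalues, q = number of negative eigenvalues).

Row-reducing A symmetrically gives the diagonal entries 17, 4/17, 4.
So there are 3 positive pivots.

(3, 0)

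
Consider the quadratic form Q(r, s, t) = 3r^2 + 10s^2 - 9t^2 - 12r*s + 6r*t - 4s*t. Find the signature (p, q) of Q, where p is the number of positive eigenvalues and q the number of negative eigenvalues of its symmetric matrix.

(1, 2)

The symmetric matrix is A = [[3, -6, 3], [-6, 10, -2], [3, -2, -9]].
Applying the same elementary operations to the rows and columns of A produces a congruent diagonal matrix with entries 3, -2, -4.
So there are 1 positive, 2 negative pivots.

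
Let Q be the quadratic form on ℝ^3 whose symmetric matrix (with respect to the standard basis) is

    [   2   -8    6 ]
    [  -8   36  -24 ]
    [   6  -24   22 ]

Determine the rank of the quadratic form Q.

Congruent diagonalization of A (simultaneous row and column reduction) yields pivots 2, 4, 4.
That gives 3 positive pivots.
The rank is the number of nonzero pivots: 3.

3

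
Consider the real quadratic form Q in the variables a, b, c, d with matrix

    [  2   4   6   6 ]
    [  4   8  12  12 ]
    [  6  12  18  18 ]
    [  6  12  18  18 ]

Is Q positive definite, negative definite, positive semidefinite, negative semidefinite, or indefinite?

positive semidefinite

Congruent diagonalization of A (simultaneous row and column reduction) yields pivots 2, 0, 0, 0.
That gives 1 positive, 3 zero pivots.
Hence Q is positive semidefinite.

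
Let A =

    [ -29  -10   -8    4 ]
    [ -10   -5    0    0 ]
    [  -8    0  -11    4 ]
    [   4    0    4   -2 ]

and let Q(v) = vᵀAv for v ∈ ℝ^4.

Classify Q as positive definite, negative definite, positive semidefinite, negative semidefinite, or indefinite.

negative definite

An LDLᵀ factorisation of A has diagonal entries -29, -45/29, -35/9, -6/35.
So there are 4 negative pivots.
Hence Q is negative definite.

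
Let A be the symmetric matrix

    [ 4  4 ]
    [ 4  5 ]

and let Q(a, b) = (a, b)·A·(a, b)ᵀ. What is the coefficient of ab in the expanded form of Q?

8

The coefficient of ab is A[1,2] + A[2,1] = 2·4 = 8.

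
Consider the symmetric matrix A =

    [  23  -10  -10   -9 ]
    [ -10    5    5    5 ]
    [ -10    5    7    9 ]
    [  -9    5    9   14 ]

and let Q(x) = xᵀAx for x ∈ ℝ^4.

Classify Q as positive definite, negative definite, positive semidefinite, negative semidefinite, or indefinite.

Row-reducing A symmetrically gives the diagonal entries 23, 15/23, 2, 2/3.
So there are 4 positive pivots.
Hence Q is positive definite.

positive definite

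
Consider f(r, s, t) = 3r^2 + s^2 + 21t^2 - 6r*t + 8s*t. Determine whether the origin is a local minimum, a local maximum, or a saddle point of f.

The Hessian at the origin is H = [[6, 0, -6], [0, 2, 8], [-6, 8, 42]].
An LDLᵀ factorisation of H has diagonal entries 6, 2, 4.
That gives 3 positive pivots.
H is positive definite, so the origin is a strict local minimum.

local minimum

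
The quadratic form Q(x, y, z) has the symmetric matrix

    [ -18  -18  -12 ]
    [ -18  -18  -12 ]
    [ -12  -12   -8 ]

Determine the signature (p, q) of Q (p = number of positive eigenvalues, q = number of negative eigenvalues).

Congruent diagonalization of A (simultaneous row and column reduction) yields pivots -18, 0, 0.
That gives 1 negative, 2 zero pivots.

(0, 1)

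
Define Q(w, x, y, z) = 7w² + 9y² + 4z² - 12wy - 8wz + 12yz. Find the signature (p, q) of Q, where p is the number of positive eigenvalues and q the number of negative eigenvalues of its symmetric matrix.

Write A = [[7, 0, -6, -4], [0, 0, 0, 0], [-6, 0, 9, 6], [-4, 0, 6, 4]].
Congruent diagonalization of A (simultaneous row and column reduction) yields pivots 7, 0, 27/7, 0.
That gives 2 positive, 2 zero pivots.

(2, 0)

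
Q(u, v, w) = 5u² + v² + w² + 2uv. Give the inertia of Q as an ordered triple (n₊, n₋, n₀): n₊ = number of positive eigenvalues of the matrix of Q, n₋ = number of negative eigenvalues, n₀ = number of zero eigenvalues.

(3, 0, 0)

Write A = [[5, 1, 0], [1, 1, 0], [0, 0, 1]].
Symmetric row and column elimination reduces A to a congruent diagonal form with pivots 5, 4/5, 1.
So there are 3 positive pivots.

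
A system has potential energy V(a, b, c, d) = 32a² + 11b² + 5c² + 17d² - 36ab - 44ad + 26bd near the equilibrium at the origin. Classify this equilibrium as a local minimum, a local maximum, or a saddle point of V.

local minimum

The Hessian at the origin is H = [[64, -36, 0, -44], [-36, 22, 0, 26], [0, 0, 10, 0], [-44, 26, 0, 34]].
An LDLᵀ factorisation of H has diagonal entries 64, 7/4, 10, 20/7.
That gives 4 positive pivots.
H is positive definite, so the origin is a strict local minimum.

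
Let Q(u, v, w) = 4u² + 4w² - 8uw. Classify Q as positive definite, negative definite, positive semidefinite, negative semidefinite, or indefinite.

positive semidefinite

The associated matrix is A = [[4, 0, -4], [0, 0, 0], [-4, 0, 4]].
Applying the same elementary operations to the rows and columns of A produces a congruent diagonal matrix with entries 4, 0, 0.
That gives 1 positive, 2 zero pivots.
Hence Q is positive semidefinite.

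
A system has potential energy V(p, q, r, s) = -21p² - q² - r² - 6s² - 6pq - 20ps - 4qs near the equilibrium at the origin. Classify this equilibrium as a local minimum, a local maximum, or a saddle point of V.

The Hessian at the origin is H = [[-42, -6, 0, -20], [-6, -2, 0, -4], [0, 0, -2, 0], [-20, -4, 0, -12]].
Row-reducing H symmetrically gives the diagonal entries -42, -8/7, -2, -4/3.
Counting signs: 4 negative.
H is negative definite, so the origin is a strict local maximum.

local maximum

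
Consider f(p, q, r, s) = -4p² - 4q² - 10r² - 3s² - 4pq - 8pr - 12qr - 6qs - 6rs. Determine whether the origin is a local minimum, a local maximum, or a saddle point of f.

The Hessian at the origin is H = [[-8, -4, -8, 0], [-4, -8, -12, -6], [-8, -12, -20, -6], [0, -6, -6, -6]].
Applying the same elementary operations to the rows and columns of H produces a congruent diagonal matrix with entries -8, -6, -4/3, 3.
That gives 1 positive, 3 negative pivots.
H is indefinite, so the origin is a saddle point.

saddle point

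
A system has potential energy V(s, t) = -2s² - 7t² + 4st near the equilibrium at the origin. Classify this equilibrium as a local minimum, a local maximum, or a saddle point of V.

The Hessian at the origin is H = [[-4, 4], [4, -14]].
det H = -4·-14 − (4)² = 40 > 0 and H[1,1] = -4 < 0, so H is negative definite.
Therefore the origin is a local maximum.

local maximum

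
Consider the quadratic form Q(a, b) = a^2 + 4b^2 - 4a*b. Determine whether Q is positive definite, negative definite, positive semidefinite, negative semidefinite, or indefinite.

positive semidefinite

The associated matrix is A = [[1, -2], [-2, 4]].
Applying the same elementary operations to the rows and columns of A produces a congruent diagonal matrix with entries 1, 0.
So there are 1 positive, 1 zero pivots.
Hence Q is positive semidefinite.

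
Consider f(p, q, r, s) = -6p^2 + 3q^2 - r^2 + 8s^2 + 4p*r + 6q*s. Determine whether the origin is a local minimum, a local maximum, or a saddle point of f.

The Hessian at the origin is H = [[-12, 0, 4, 0], [0, 6, 0, 6], [4, 0, -2, 0], [0, 6, 0, 16]].
An LDLᵀ factorisation of H has diagonal entries -12, 6, -2/3, 10.
So there are 2 positive, 2 negative pivots.
H is indefinite, so the origin is a saddle point.

saddle point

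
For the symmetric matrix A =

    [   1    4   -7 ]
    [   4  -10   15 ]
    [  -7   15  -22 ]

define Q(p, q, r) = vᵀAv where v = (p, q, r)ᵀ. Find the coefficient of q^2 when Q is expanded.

-10

The coefficient of q^2 is the diagonal entry A[2,2] = -10.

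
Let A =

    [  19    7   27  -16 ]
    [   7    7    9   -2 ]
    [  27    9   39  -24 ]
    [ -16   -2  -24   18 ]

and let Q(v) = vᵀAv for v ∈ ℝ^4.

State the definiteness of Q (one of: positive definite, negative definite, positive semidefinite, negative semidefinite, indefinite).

positive definite

Symmetric row and column elimination reduces A to a congruent diagonal form with pivots 19, 84/19, 3/7, 2/3.
So there are 4 positive pivots.
Hence Q is positive definite.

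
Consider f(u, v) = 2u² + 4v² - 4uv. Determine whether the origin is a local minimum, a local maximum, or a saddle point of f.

The Hessian at the origin is H = [[4, -4], [-4, 8]].
det H = 4·8 − (-4)² = 16 > 0 and H[1,1] = 4 > 0, so H is positive definite.
Therefore the origin is a local minimum.

local minimum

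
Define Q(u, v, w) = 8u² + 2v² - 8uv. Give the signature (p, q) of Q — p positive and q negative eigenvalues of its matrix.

(1, 0)

The symmetric matrix is A = [[8, -4, 0], [-4, 2, 0], [0, 0, 0]].
Congruent diagonalization of A (simultaneous row and column reduction) yields pivots 8, 0, 0.
Counting signs: 1 positive, 2 zero.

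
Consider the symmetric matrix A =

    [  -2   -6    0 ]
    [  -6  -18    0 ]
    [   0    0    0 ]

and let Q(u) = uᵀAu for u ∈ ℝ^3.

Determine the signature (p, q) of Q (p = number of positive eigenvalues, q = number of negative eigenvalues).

Applying the same elementary operations to the rows and columns of A produces a congruent diagonal matrix with entries -2, 0, 0.
Counting signs: 1 negative, 2 zero.

(0, 1)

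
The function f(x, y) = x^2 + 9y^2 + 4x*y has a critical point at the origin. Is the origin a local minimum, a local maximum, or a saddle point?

The Hessian at the origin is H = [[2, 4], [4, 18]].
det H = 2·18 − (4)² = 20 > 0 and H[1,1] = 2 > 0, so H is positive definite.
Therefore the origin is a local minimum.

local minimum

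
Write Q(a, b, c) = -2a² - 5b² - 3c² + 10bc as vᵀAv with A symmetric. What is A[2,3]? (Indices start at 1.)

5

The coefficient of b·c in Q is 10. For a symmetric A this equals A[2,3] + A[3,2] = 2·A[2,3].
So A[2,3] = 10/2 = 5.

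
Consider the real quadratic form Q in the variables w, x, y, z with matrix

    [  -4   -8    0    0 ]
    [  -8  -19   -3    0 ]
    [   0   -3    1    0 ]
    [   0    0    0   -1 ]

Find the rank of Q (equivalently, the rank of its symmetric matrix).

Symmetric row and column elimination reduces A to a congruent diagonal form with pivots -4, -3, 4, -1.
So there are 1 positive, 3 negative pivots.
The rank is the number of nonzero pivots: 4.

4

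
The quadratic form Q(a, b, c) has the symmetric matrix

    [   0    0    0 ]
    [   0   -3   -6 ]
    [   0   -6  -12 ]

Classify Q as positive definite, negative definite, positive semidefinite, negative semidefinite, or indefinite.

Congruent diagonalization of A (simultaneous row and column reduction) yields pivots 0, -3, 0.
So there are 1 negative, 2 zero pivots.
Hence Q is negative semidefinite.

negative semidefinite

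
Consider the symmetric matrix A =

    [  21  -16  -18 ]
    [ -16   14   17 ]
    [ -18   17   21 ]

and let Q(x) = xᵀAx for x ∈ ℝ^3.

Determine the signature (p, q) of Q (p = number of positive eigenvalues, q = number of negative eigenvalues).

Applying the same elementary operations to the rows and columns of A produces a congruent diagonal matrix with entries 21, 38/21, -15/38.
That gives 2 positive, 1 negative pivots.

(2, 1)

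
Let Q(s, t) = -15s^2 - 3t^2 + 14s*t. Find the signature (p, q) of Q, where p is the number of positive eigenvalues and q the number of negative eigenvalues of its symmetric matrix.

The associated matrix is A = [[-15, 7], [7, -3]].
Row-reducing A symmetrically gives the diagonal entries -15, 4/15.
Counting signs: 1 positive, 1 negative.

(1, 1)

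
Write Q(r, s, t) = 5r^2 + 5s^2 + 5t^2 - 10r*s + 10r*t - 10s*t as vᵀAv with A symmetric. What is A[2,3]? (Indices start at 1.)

The coefficient of s·t in Q is -10. For a symmetric A this equals A[2,3] + A[3,2] = 2·A[2,3].
So A[2,3] = -10/2 = -5.

-5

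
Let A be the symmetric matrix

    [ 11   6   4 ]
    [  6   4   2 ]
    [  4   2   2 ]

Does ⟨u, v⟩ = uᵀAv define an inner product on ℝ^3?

Leading principal minors: Δ_1 = 11, Δ_2 = 8, Δ_3 = 4.
All leading principal minors are positive, so by Sylvester's criterion Q is positive definite.
⟨·,·⟩ is an inner product exactly when A is positive definite.

yes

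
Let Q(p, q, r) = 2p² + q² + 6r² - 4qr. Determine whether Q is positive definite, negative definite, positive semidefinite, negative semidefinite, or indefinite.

positive definite

The symmetric matrix of Q is A = [[2, 0, 0], [0, 1, -2], [0, -2, 6]].
Leading principal minors: Δ_1 = 2, Δ_2 = 2, Δ_3 = 4.
All leading principal minors are positive, so by Sylvester's criterion Q is positive definite.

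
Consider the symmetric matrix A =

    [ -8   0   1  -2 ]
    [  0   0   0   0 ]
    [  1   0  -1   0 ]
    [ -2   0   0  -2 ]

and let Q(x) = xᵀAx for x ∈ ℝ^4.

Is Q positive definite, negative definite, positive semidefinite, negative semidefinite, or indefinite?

Applying the same elementary operations to the rows and columns of A produces a congruent diagonal matrix with entries -8, 0, -7/8, -10/7.
That gives 3 negative, 1 zero pivots.
Hence Q is negative semidefinite.

negative semidefinite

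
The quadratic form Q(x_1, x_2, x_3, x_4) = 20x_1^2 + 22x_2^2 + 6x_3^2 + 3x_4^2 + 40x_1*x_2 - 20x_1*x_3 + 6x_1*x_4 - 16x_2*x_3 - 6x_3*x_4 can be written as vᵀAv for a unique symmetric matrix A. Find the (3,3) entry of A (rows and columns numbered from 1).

The coefficient of x_3^2 in Q is 6, and that is exactly A[3,3].

6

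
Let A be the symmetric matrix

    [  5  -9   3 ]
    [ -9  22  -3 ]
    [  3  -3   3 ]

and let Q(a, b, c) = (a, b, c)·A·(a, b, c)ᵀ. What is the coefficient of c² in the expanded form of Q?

The coefficient of c² is the diagonal entry A[3,3] = 3.

3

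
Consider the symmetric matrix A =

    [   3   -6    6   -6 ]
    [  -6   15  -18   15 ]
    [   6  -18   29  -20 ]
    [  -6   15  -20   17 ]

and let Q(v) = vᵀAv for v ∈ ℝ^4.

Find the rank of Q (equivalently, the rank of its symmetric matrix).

4

Congruent diagonalization of A (simultaneous row and column reduction) yields pivots 3, 3, 5, 6/5.
That gives 4 positive pivots.
The rank is the number of nonzero pivots: 4.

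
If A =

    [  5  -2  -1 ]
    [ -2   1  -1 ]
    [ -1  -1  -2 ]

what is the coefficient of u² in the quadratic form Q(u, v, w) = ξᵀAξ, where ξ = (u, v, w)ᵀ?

The coefficient of u² is the diagonal entry A[1,1] = 5.

5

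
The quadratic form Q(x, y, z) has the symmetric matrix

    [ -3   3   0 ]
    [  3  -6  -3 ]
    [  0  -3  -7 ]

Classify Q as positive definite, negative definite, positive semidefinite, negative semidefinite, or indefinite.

Leading principal minors: Δ_1 = -3, Δ_2 = 9, Δ_3 = -36.
The signs alternate starting with Δ_1 < 0, so by Sylvester's criterion Q is negative definite.

negative definite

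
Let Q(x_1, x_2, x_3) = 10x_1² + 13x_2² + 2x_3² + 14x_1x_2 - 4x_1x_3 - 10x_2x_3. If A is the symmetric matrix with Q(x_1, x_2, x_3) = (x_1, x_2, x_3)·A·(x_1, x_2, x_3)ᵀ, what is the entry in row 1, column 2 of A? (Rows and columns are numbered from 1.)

7

The coefficient of x_1·x_2 in Q is 14. For a symmetric A this equals A[1,2] + A[2,1] = 2·A[1,2].
So A[1,2] = 14/2 = 7.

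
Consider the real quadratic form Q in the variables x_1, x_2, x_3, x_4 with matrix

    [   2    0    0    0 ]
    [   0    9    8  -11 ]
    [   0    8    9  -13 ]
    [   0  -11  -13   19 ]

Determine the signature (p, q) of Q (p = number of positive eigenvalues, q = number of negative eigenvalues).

(4, 0)

Row-reducing A symmetrically gives the diagonal entries 2, 9, 17/9, 1/17.
So there are 4 positive pivots.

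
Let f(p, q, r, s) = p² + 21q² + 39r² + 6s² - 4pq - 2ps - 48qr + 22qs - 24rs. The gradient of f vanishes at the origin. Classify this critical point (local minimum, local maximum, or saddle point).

The Hessian at the origin is H = [[2, -4, 0, -2], [-4, 42, -48, 22], [0, -48, 78, -24], [-2, 22, -24, 12]].
An LDLᵀ factorisation of H has diagonal entries 2, 34, 174/17, 8/29.
Counting signs: 4 positive.
H is positive definite, so the origin is a strict local minimum.

local minimum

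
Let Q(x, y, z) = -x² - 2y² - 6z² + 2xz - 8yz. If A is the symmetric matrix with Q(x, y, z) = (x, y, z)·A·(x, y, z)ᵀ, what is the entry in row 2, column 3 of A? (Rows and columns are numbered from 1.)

The coefficient of y·z in Q is -8. For a symmetric A this equals A[2,3] + A[3,2] = 2·A[2,3].
So A[2,3] = -8/2 = -4.

-4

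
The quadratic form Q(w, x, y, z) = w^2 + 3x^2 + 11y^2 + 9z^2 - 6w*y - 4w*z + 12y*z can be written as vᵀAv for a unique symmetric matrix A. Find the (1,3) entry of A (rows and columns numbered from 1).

The coefficient of w·y in Q is -6. For a symmetric A this equals A[1,3] + A[3,1] = 2·A[1,3].
So A[1,3] = -6/2 = -3.

-3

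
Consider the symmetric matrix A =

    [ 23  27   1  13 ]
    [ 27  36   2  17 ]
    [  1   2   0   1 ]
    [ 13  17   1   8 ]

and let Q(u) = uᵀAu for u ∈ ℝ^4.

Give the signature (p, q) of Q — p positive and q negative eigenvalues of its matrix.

Congruent diagonalization of A (simultaneous row and column reduction) yields pivots 23, 99/23, -20/99, 0.
Counting signs: 2 positive, 1 negative, 1 zero.

(2, 1)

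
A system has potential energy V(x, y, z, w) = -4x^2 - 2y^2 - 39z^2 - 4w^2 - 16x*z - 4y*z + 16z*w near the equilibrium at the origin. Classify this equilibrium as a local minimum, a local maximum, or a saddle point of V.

The Hessian at the origin is H = [[-8, 0, -16, 0], [0, -4, -4, 0], [-16, -4, -78, 16], [0, 0, 16, -8]].
Congruent diagonalization of H (simultaneous row and column reduction) yields pivots -8, -4, -42, -40/21.
That gives 4 negative pivots.
H is negative definite, so the origin is a strict local maximum.

local maximum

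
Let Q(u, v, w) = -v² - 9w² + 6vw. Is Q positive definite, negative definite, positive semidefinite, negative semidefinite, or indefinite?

negative semidefinite

The symmetric matrix is A = [[0, 0, 0], [0, -1, 3], [0, 3, -9]].
Row-reducing A symmetrically gives the diagonal entries 0, -1, 0.
That gives 1 negative, 2 zero pivots.
Hence Q is negative semidefinite.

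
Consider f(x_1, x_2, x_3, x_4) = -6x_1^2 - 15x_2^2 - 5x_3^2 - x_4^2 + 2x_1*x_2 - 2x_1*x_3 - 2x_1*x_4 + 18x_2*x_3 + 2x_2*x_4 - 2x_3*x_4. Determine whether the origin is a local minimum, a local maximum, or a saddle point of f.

The Hessian at the origin is H = [[-12, 2, -2, -2], [2, -30, 18, 2], [-2, 18, -10, -2], [-2, 2, -2, -2]].
Row-reducing H symmetrically gives the diagonal entries -12, -89/3, 76/89, -40/19.
Counting signs: 1 positive, 3 negative.
H is indefinite, so the origin is a saddle point.

saddle point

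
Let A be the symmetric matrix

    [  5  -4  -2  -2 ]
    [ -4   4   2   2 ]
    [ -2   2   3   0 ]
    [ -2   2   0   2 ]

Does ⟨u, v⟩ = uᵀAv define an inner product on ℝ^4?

Leading principal minors: Δ_1 = 5, Δ_2 = 4, Δ_3 = 8, Δ_4 = 4.
All leading principal minors are positive, so by Sylvester's criterion Q is positive definite.
⟨·,·⟩ is an inner product exactly when A is positive definite.

yes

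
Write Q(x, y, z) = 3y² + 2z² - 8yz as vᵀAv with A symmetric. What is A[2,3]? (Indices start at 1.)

-4

The coefficient of y·z in Q is -8. For a symmetric A this equals A[2,3] + A[3,2] = 2·A[2,3].
So A[2,3] = -8/2 = -4.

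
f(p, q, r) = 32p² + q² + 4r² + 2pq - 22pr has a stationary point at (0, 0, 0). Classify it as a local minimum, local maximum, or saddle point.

local minimum

The Hessian at the origin is H = [[64, 2, -22], [2, 2, 0], [-22, 0, 8]].
An LDLᵀ factorisation of H has diagonal entries 64, 31/16, 6/31.
Counting signs: 3 positive.
H is positive definite, so the origin is a strict local minimum.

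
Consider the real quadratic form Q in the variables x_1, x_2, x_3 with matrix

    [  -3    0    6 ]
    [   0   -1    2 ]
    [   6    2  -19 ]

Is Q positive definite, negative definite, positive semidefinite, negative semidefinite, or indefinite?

negative definite

Leading principal minors: Δ_1 = -3, Δ_2 = 3, Δ_3 = -9.
The signs alternate starting with Δ_1 < 0, so by Sylvester's criterion Q is negative definite.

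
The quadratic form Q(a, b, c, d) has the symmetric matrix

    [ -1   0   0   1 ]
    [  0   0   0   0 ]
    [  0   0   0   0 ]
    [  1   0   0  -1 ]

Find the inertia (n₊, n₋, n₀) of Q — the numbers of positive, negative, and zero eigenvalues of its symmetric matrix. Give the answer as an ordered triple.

(0, 1, 3)

Congruent diagonalization of A (simultaneous row and column reduction) yields pivots -1, 0, 0, 0.
So there are 1 negative, 3 zero pivots.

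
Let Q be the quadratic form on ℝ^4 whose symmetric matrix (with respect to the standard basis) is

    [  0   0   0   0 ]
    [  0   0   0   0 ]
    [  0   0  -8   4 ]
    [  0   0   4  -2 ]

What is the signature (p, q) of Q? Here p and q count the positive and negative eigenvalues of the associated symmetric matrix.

(0, 1)

Applying the same elementary operations to the rows and columns of A produces a congruent diagonal matrix with entries 0, 0, -8, 0.
So there are 1 negative, 3 zero pivots.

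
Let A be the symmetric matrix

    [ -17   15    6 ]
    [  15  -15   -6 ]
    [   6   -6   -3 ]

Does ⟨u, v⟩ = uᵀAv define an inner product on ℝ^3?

Symmetric row and column elimination reduces A to a congruent diagonal form with pivots -17, -30/17, -3/5.
Counting signs: 3 negative.
Hence Q is negative definite.
⟨·,·⟩ is an inner product exactly when A is positive definite.

no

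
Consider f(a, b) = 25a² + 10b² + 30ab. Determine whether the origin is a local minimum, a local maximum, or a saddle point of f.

The Hessian at the origin is H = [[50, 30], [30, 20]].
det H = 50·20 − (30)² = 100 > 0 and H[1,1] = 50 > 0, so H is positive definite.
Therefore the origin is a local minimum.

local minimum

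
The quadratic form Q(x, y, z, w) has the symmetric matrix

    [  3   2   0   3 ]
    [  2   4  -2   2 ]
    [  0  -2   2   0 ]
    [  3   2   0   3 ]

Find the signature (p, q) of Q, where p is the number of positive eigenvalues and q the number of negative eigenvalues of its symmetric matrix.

Congruent diagonalization of A (simultaneous row and column reduction) yields pivots 3, 8/3, 1/2, 0.
So there are 3 positive, 1 zero pivots.

(3, 0)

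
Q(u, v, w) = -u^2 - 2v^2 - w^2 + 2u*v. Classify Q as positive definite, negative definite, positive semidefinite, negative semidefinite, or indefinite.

The symmetric matrix of Q is A = [[-1, 1, 0], [1, -2, 0], [0, 0, -1]].
Leading principal minors: Δ_1 = -1, Δ_2 = 1, Δ_3 = -1.
The signs alternate starting with Δ_1 < 0, so by Sylvester's criterion Q is negative definite.

negative definite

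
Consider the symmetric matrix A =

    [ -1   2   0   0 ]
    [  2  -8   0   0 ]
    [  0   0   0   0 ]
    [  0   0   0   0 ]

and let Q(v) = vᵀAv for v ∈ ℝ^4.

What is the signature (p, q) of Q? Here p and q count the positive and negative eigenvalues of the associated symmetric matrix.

Row-reducing A symmetrically gives the diagonal entries -1, -4, 0, 0.
Counting signs: 2 negative, 2 zero.

(0, 2)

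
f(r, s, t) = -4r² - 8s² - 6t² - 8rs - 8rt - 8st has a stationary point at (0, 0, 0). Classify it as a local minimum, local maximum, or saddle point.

local maximum

The Hessian at the origin is H = [[-8, -8, -8], [-8, -16, -8], [-8, -8, -12]].
An LDLᵀ factorisation of H has diagonal entries -8, -8, -4.
That gives 3 negative pivots.
H is negative definite, so the origin is a strict local maximum.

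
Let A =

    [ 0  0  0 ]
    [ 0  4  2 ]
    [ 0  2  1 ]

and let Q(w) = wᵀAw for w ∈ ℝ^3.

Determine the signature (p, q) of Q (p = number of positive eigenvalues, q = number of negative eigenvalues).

(1, 0)

Applying the same elementary operations to the rows and columns of A produces a congruent diagonal matrix with entries 0, 4, 0.
Counting signs: 1 positive, 2 zero.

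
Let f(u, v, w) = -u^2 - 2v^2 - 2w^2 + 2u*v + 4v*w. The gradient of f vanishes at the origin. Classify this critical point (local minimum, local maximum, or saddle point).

The Hessian at the origin is H = [[-2, 2, 0], [2, -4, 4], [0, 4, -4]].
Row-reducing H symmetrically gives the diagonal entries -2, -2, 4.
So there are 1 positive, 2 negative pivots.
H is indefinite, so the origin is a saddle point.

saddle point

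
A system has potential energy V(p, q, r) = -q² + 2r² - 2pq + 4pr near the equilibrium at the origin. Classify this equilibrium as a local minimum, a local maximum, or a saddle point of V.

saddle point

The Hessian at the origin is H = [[0, -2, 4], [-2, -2, 0], [4, 0, 4]].
H is indefinite, so the origin is a saddle point.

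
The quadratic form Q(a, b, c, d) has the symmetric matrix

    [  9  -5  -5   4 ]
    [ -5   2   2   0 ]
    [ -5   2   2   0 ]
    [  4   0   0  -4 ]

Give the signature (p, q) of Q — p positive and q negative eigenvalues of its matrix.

(2, 1)

Congruent diagonalization of A (simultaneous row and column reduction) yields pivots 9, -7/9, 0, 4/7.
So there are 2 positive, 1 negative, 1 zero pivots.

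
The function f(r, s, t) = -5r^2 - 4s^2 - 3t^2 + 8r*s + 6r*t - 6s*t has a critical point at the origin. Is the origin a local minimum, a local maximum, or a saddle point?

local maximum

The Hessian at the origin is H = [[-10, 8, 6], [8, -8, -6], [6, -6, -6]].
Applying the same elementary operations to the rows and columns of H produces a congruent diagonal matrix with entries -10, -8/5, -3/2.
Counting signs: 3 negative.
H is negative definite, so the origin is a strict local maximum.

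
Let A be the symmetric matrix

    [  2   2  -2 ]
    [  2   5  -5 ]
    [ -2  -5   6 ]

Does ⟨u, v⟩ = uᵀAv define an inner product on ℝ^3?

An LDLᵀ factorisation of A has diagonal entries 2, 3, 1.
Counting signs: 3 positive.
Hence Q is positive definite.
⟨·,·⟩ is an inner product exactly when A is positive definite.

yes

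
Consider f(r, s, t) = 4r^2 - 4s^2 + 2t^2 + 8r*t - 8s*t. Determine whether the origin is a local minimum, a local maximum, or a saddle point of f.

The Hessian at the origin is H = [[8, 0, 8], [0, -8, -8], [8, -8, 4]].
Congruent diagonalization of H (simultaneous row and column reduction) yields pivots 8, -8, 4.
So there are 2 positive, 1 negative pivots.
H is indefinite, so the origin is a saddle point.

saddle point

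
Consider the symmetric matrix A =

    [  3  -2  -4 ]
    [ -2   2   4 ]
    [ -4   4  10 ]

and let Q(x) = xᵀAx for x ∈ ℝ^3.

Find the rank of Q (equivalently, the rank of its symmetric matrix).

An LDLᵀ factorisation of A has diagonal entries 3, 2/3, 2.
That gives 3 positive pivots.
The rank is the number of nonzero pivots: 3.

3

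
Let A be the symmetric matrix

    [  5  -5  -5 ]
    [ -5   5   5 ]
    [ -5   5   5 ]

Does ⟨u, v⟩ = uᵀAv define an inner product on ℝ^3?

Row-reducing A symmetrically gives the diagonal entries 5, 0, 0.
That gives 1 positive, 2 zero pivots.
Hence Q is positive semidefinite.
⟨·,·⟩ is an inner product exactly when A is positive definite.

no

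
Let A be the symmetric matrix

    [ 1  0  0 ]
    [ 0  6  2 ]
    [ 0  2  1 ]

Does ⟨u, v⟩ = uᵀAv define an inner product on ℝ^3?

Leading principal minors: Δ_1 = 1, Δ_2 = 6, Δ_3 = 2.
All leading principal minors are positive, so by Sylvester's criterion Q is positive definite.
⟨·,·⟩ is an inner product exactly when A is positive definite.

yes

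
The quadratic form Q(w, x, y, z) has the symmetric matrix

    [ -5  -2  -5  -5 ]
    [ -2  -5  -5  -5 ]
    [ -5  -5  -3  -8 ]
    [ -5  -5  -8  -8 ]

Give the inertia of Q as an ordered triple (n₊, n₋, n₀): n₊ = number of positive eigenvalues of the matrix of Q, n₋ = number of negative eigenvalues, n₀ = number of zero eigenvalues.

Row-reducing A symmetrically gives the diagonal entries -5, -21/5, 29/7, -30/29.
Counting signs: 1 positive, 3 negative.

(1, 3, 0)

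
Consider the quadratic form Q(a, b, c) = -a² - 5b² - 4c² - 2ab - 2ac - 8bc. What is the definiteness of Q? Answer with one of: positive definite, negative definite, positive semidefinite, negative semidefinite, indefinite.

negative definite

The associated matrix is A = [[-1, -1, -1], [-1, -5, -4], [-1, -4, -4]].
An LDLᵀ factorisation of A has diagonal entries -1, -4, -3/4.
That gives 3 negative pivots.
Hence Q is negative definite.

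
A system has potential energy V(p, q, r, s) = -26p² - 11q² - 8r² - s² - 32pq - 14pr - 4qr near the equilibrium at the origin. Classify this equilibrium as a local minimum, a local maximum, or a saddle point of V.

local maximum

The Hessian at the origin is H = [[-52, -32, -14, 0], [-32, -22, -4, 0], [-14, -4, -16, 0], [0, 0, 0, -2]].
Applying the same elementary operations to the rows and columns of H produces a congruent diagonal matrix with entries -52, -30/13, -3, -2.
So there are 4 negative pivots.
H is negative definite, so the origin is a strict local maximum.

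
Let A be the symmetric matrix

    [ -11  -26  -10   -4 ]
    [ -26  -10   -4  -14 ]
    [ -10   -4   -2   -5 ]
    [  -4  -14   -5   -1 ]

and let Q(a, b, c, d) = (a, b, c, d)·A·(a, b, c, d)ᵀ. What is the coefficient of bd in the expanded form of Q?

-28

The coefficient of bd is A[2,4] + A[4,2] = 2·(-14) = -28.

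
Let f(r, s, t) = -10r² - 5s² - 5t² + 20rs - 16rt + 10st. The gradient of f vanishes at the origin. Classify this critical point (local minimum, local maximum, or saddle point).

The Hessian at the origin is H = [[-20, 20, -16], [20, -10, 10], [-16, 10, -10]].
Applying the same elementary operations to the rows and columns of H produces a congruent diagonal matrix with entries -20, 10, -4/5.
Counting signs: 1 positive, 2 negative.
H is indefinite, so the origin is a saddle point.

saddle point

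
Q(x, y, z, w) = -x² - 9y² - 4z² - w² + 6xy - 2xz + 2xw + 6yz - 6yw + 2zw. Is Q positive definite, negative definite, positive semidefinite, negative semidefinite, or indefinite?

negative semidefinite

Write A = [[-1, 3, -1, 1], [3, -9, 3, -3], [-1, 3, -4, 1], [1, -3, 1, -1]].
Symmetric row and column elimination reduces A to a congruent diagonal form with pivots -1, 0, -3, 0.
So there are 2 negative, 2 zero pivots.
Hence Q is negative semidefinite.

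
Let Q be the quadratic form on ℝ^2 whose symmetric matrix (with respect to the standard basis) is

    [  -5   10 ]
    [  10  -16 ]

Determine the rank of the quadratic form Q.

Row-reducing A symmetrically gives the diagonal entries -5, 4.
That gives 1 positive, 1 negative pivots.
The rank is the number of nonzero pivots: 2.

2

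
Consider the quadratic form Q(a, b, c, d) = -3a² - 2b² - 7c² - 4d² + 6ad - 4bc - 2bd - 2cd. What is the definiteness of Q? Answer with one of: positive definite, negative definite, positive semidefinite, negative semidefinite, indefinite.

negative definite

The symmetric matrix of Q is A = [[-3, 0, 0, 3], [0, -2, -2, -1], [0, -2, -7, -1], [3, -1, -1, -4]].
Leading principal minors: Δ_1 = -3, Δ_2 = 6, Δ_3 = -30, Δ_4 = 15.
The signs alternate starting with Δ_1 < 0, so by Sylvester's criterion Q is negative definite.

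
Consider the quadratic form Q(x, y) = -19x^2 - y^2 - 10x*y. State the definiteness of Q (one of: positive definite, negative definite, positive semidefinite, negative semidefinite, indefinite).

The symmetric matrix of Q is [[-19, -5], [-5, -1]].
For the 2×2 matrix [[-19, -5], [-5, -1]]: det = -19·-1 − (-5)² = -6, trace = -20.
det < 0 so the eigenvalues have opposite signs; the form is indefinite.

indefinite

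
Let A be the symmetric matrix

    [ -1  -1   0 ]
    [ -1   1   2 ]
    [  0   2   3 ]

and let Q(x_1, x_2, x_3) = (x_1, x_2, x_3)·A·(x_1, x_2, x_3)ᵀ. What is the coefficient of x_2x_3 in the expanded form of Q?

4

The coefficient of x_2x_3 is A[2,3] + A[3,2] = 2·2 = 4.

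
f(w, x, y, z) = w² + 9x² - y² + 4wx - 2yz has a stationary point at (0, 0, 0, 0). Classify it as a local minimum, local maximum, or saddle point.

saddle point

The Hessian at the origin is H = [[2, 4, 0, 0], [4, 18, 0, 0], [0, 0, -2, -2], [0, 0, -2, 0]].
Row-reducing H symmetrically gives the diagonal entries 2, 10, -2, 2.
Counting signs: 3 positive, 1 negative.
H is indefinite, so the origin is a saddle point.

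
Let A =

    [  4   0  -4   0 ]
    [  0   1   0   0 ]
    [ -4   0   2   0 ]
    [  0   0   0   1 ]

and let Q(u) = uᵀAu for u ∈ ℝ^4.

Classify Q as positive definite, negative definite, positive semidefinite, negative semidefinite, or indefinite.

indefinite

Congruent diagonalization of A (simultaneous row and column reduction) yields pivots 4, 1, -2, 1.
So there are 3 positive, 1 negative pivots.
Hence Q is indefinite.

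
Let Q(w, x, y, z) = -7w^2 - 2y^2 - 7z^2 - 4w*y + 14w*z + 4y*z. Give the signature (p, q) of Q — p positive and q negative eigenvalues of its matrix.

(0, 2)

Write A = [[-7, 0, -2, 7], [0, 0, 0, 0], [-2, 0, -2, 2], [7, 0, 2, -7]].
Symmetric row and column elimination reduces A to a congruent diagonal form with pivots -7, 0, -10/7, 0.
Counting signs: 2 negative, 2 zero.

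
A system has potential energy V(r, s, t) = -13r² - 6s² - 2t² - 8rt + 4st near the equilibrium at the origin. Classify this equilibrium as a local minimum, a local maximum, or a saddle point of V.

The Hessian at the origin is H = [[-26, 0, -8], [0, -12, 4], [-8, 4, -4]].
Congruent diagonalization of H (simultaneous row and column reduction) yields pivots -26, -12, -8/39.
So there are 3 negative pivots.
H is negative definite, so the origin is a strict local maximum.

local maximum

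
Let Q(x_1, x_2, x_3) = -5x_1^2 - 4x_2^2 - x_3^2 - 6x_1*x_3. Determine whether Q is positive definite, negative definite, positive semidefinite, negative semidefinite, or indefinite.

Write A = [[-5, 0, -3], [0, -4, 0], [-3, 0, -1]].
Symmetric row and column elimination reduces A to a congruent diagonal form with pivots -5, -4, 4/5.
So there are 1 positive, 2 negative pivots.
Hence Q is indefinite.

indefinite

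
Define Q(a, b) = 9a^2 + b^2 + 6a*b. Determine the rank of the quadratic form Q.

1

Write A = [[9, 3], [3, 1]].
Symmetric row and column elimination reduces A to a congruent diagonal form with pivots 9, 0.
That gives 1 positive, 1 zero pivots.
The rank is the number of nonzero pivots: 1.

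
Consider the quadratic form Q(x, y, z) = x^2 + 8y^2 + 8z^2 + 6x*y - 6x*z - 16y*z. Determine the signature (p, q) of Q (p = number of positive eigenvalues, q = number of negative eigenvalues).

The symmetric matrix is A = [[1, 3, -3], [3, 8, -8], [-3, -8, 8]].
Row-reducing A symmetrically gives the diagonal entries 1, -1, 0.
That gives 1 positive, 1 negative, 1 zero pivots.

(1, 1)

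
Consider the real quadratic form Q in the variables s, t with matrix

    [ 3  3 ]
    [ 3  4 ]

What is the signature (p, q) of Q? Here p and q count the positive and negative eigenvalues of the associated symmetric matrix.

(2, 0)

Symmetric row and column elimination reduces A to a congruent diagonal form with pivots 3, 1.
So there are 2 positive pivots.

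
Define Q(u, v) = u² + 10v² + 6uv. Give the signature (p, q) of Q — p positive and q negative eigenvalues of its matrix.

(2, 0)

The associated matrix is A = [[1, 3], [3, 10]].
Applying the same elementary operations to the rows and columns of A produces a congruent diagonal matrix with entries 1, 1.
Counting signs: 2 positive.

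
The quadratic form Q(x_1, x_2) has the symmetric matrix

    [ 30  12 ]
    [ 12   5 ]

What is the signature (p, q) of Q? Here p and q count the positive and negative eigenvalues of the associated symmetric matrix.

Congruent diagonalization of A (simultaneous row and column reduction) yields pivots 30, 1/5.
Counting signs: 2 positive.

(2, 0)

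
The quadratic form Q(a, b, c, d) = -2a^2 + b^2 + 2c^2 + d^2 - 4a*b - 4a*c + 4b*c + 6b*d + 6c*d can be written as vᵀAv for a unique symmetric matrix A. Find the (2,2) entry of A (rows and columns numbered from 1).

The coefficient of b^2 in Q is 1, and that is exactly A[2,2].

1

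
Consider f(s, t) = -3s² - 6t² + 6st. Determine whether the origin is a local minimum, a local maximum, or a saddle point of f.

The Hessian at the origin is H = [[-6, 6], [6, -12]].
det H = -6·-12 − (6)² = 36 > 0 and H[1,1] = -6 < 0, so H is negative definite.
Therefore the origin is a local maximum.

local maximum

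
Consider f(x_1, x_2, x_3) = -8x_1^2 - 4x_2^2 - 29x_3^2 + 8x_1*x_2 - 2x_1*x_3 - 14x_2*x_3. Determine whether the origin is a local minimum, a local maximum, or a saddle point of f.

The Hessian at the origin is H = [[-16, 8, -2], [8, -8, -14], [-2, -14, -58]].
Row-reducing H symmetrically gives the diagonal entries -16, -4, -3/2.
Counting signs: 3 negative.
H is negative definite, so the origin is a strict local maximum.

local maximum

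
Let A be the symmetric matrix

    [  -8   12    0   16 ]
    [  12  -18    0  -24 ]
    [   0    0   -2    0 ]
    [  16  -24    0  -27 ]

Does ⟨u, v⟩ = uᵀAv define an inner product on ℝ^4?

Congruent diagonalization of A (simultaneous row and column reduction) yields pivots -8, 0, -2, 5.
Counting signs: 1 positive, 2 negative, 1 zero.
Hence Q is indefinite.
⟨·,·⟩ is an inner product exactly when A is positive definite.

no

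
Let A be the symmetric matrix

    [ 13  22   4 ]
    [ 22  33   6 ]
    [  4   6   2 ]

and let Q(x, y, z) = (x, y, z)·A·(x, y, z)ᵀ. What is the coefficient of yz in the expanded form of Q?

The coefficient of yz is A[2,3] + A[3,2] = 2·6 = 12.

12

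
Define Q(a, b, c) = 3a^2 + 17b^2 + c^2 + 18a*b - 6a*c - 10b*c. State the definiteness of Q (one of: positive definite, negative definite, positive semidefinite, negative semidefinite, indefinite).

indefinite

Write A = [[3, 9, -3], [9, 17, -5], [-3, -5, 1]].
Symmetric row and column elimination reduces A to a congruent diagonal form with pivots 3, -10, -2/5.
Counting signs: 1 positive, 2 negative.
Hence Q is indefinite.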